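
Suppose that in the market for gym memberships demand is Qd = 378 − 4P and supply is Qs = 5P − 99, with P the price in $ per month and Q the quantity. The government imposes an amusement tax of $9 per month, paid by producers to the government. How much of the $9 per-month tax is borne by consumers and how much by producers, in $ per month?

Before the tax: set 378 − 4P = 5P − 99 → P* = $53, Q* = 166.
With the tax collected from producers, supply shifts: Qs = 5(P − 9) − 99.
New equilibrium: consumers pay $58, producers receive $49, Q = 146. (Wedge: Pb − Ps = 9.)
Burden on consumers: $5; on producers: $4. (They sum to $9.)
The less price-elastic side of the market bears the larger share of a per-unit tax.

Consumers bear $5 per month; producers bear $4 per month.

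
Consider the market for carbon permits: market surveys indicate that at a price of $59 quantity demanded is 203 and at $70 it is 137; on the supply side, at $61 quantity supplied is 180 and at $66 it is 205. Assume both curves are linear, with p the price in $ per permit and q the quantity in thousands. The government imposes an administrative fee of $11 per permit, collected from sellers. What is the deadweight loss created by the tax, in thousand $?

Demand slope: (137 − 203)/(70 − 59) = -6, so qd = 557 − 6p.
Supply slope: (205 − 180)/(66 − 61) = 5, so qs = 5p − 125.
Before the tax: set 557 − 6p = 5p − 125 → p* = $62, q* = 185.
With the tax collected from sellers, supply shifts: qs = 5(p − 11) − 125.
Solving gives q = 155 with buyers paying $67 and sellers receiving $56 (the $11 wedge).
Quantity falls by |ΔQ| = |185 − 155| = 30.
DWL = ½ · t · |ΔQ| = ½ · 11 · 30 = $165.

Deadweight loss = $165 thousand.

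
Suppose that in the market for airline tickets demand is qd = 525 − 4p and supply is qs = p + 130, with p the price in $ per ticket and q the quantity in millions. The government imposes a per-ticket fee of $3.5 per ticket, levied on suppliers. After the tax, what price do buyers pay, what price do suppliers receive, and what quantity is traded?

Buyers pay $79.7; suppliers receive $76.2; quantity = 206.2.

Before the tax: set 525 − 4p = p + 130 → p* = $79, q* = 209.
With the tax collected from suppliers, supply shifts: qs = (p − 3.5) + 130.
New equilibrium: buyers pay $79.7, suppliers receive $76.2, q = 206.2. (Wedge: pb − ps = 3.5.)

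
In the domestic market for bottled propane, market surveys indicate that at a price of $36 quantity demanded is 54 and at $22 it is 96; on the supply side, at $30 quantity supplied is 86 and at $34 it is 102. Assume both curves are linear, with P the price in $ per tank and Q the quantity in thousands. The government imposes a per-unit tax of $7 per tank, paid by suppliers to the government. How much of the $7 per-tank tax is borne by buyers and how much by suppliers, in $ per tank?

Buyers bear $4 per tank; suppliers bear $3 per tank.

Demand slope: (96 − 54)/(22 − 36) = -3, so Qd = 162 − 3P.
Supply slope: (102 − 86)/(34 − 30) = 4, so Qs = 4P − 34.
Before the tax: set 162 − 3P = 4P − 34 → P* = $28, Q* = 78.
With the tax collected from suppliers, supply shifts: Qs = 4(P − 7) − 34.
New equilibrium: buyers pay $32, suppliers receive $25, Q = 66. (Wedge: Pb − Ps = 7.)
Burden on buyers: $4; on suppliers: $3. (They sum to $7.)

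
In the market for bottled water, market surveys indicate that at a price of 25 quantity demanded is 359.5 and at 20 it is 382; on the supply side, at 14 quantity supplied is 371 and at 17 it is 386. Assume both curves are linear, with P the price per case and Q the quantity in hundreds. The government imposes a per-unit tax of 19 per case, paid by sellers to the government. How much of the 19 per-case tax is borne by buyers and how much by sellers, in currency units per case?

Buyers bear 10 per case; sellers bear 9 per case.

Demand slope: (382 − 359.5)/(20 − 25) = -4.5, so Qd = 472 − 4.5P.
Supply slope: (386 − 371)/(17 − 14) = 5, so Qs = 5P + 301.
Without the tax, 472 − 4.5P = 5P + 301 gives 9.5P = 171, so P* = 18 and Q* = 391.
With the tax collected from sellers, supply shifts: Qs = 5(P − 19) + 301.
New equilibrium: buyers pay 28, sellers receive 9, Q = 346. (Wedge: Pb − Ps = 19.)
Burden on buyers: 10; on sellers: 9. (They sum to 19.)
The less price-elastic side of the market bears the larger share of a per-unit tax.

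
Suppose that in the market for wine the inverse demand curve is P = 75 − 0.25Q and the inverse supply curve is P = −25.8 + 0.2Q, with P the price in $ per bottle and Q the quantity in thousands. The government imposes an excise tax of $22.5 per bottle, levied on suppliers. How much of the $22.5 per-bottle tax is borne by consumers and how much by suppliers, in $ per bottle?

Rewrite in direct form: Qd = 300 − 4P and Qs = 5P + 129.
Without the tax, 300 − 4P = 5P + 129 gives 9P = 171, so P* = $19 and Q* = 224.
With the tax collected from suppliers, supply shifts: Qs = 5(P − 22.5) + 129.
New equilibrium: consumers pay $31.5, suppliers receive $9, Q = 174. (Wedge: Pb − Ps = 22.5.)
Burden on consumers: $12.5; on suppliers: $10. (They sum to $22.5.)
The less price-elastic side of the market bears the larger share of a per-unit tax.

Consumers bear $12.5 per bottle; suppliers bear $10 per bottle.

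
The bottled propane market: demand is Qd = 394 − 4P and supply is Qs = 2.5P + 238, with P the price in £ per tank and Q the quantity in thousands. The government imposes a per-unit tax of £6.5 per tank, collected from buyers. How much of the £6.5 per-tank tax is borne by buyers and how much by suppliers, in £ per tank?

Buyers bear £2.5 per tank; suppliers bear £4 per tank.

Before the tax: set 394 − 4P = 2.5P + 238 → P* = £24, Q* = 298.
With the tax collected from buyers, demand (in seller-price terms) shifts: Qd = 394 − 4(P + 6.5).
Solving gives Q = 288 with buyers paying £26.5 and suppliers receiving £20 (the £6.5 wedge).
Burden on buyers: £2.5; on suppliers: £4. (They sum to £6.5.)
The less price-elastic side of the market bears the larger share of a per-unit tax.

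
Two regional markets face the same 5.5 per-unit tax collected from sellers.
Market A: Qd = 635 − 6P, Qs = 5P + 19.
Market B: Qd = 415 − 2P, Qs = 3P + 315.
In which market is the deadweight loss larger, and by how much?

Market A, by 23.1.

Market A: pre-tax P* = 56, Q* = 299; post-tax Q = 284; deadweight loss = 41.25.
Market B: pre-tax P* = 20, Q* = 375; post-tax Q = 368.4; deadweight loss = 18.15.
Difference: 41.25 vs 18.15 → market A is larger by 23.1.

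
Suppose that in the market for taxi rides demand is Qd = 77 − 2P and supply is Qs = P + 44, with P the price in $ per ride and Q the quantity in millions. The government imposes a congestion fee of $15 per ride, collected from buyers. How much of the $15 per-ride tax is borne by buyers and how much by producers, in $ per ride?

Before the tax: set 77 − 2P = P + 44 → P* = $11, Q* = 55.
With the tax collected from buyers, demand (in seller-price terms) shifts: Qd = 77 − 2(P + 15).
Solving gives Q = 45 with buyers paying $16 and producers receiving $1 (the $15 wedge).
Burden on buyers: $5; on producers: $10. (They sum to $15.)
The less price-elastic side of the market bears the larger share of a per-unit tax.

Buyers bear $5 per ride; producers bear $10 per ride.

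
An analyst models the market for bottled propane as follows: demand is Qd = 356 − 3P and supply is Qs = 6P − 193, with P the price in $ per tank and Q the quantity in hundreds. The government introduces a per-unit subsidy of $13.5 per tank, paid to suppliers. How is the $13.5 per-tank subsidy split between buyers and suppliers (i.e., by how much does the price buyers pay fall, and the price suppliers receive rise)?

Before the subsidy: set 356 − 3P = 6P − 193 → P* = $61, Q* = 173.
With a per-unit subsidy paid to suppliers, each receives P + 13.5 per unit sold, so supply becomes Qs = 6(P + 13.5) − 193.
New equilibrium: buyers pay $52, suppliers receive $65.5, Q = 200. (Wedge: Pb − Ps = −13.5.)
Gain to buyers: $9; to suppliers: $4.5. (They sum to $13.5.)

Buyers gain $9 per tank; suppliers gain $4.5 per tank.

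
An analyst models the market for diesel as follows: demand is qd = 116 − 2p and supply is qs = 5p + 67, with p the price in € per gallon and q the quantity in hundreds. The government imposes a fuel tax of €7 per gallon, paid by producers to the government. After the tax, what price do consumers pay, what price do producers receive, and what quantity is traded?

Consumers pay €12; producers receive €5; quantity = 92.

Before the tax: set 116 − 2p = 5p + 67 → p* = €7, q* = 102.
With the tax collected from producers, supply shifts: qs = 5(p − 7) + 67.
Solving gives q = 92 with consumers paying €12 and producers receiving €5 (the €7 wedge).
The less price-elastic side of the market bears the larger share of a per-unit tax.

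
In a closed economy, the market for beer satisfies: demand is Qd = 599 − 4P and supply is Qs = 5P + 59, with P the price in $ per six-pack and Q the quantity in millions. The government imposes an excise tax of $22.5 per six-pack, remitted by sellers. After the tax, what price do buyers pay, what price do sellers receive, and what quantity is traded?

Buyers pay $72.5; sellers receive $50; quantity = 309.

Before the tax: set 599 − 4P = 5P + 59 → P* = $60, Q* = 359.
With the tax collected from sellers, supply shifts: Qs = 5(P − 22.5) + 59.
Solving gives Q = 309 with buyers paying $72.5 and sellers receiving $50 (the $22.5 wedge).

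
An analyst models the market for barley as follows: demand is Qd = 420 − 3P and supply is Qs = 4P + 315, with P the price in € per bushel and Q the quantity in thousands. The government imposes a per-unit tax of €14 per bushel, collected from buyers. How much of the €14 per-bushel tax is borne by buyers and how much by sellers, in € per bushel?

Without the tax, 420 − 3P = 4P + 315 gives 7P = 105, so P* = €15 and Q* = 375.
With the tax collected from buyers, demand (in seller-price terms) shifts: Qd = 420 − 3(P + 14).
Solving gives Q = 351 with buyers paying €23 and sellers receiving €9 (the €14 wedge).
Burden on buyers: €8; on sellers: €6. (They sum to €14.)
The less price-elastic side of the market bears the larger share of a per-unit tax.

Buyers bear €8 per bushel; sellers bear €6 per bushel.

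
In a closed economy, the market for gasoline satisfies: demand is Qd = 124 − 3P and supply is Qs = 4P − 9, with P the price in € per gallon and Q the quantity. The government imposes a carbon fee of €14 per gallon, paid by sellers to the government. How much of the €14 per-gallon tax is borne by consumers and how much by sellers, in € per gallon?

Before the tax: set 124 − 3P = 4P − 9 → P* = €19, Q* = 67.
With the tax collected from sellers, supply shifts: Qs = 4(P − 14) − 9.
New equilibrium: consumers pay €27, sellers receive €13, Q = 43. (Wedge: Pb − Ps = 14.)
Burden on consumers: €8; on sellers: €6. (They sum to €14.)

Consumers bear €8 per gallon; sellers bear €6 per gallon.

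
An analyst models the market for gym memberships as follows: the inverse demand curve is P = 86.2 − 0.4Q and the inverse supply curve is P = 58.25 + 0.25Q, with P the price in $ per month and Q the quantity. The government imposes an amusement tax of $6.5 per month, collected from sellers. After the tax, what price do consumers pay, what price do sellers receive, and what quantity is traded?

Consumers pay $73; sellers receive $66.5; quantity = 33.

Rewrite in direct form: Qd = 215.5 − 2.5P and Qs = 4P − 233.
Before the tax: set 215.5 − 2.5P = 4P − 233 → P* = $69, Q* = 43.
With the tax collected from sellers, supply shifts: Qs = 4(P − 6.5) − 233.
New equilibrium: consumers pay $73, sellers receive $66.5, Q = 33. (Wedge: Pb − Ps = 6.5.)
The less price-elastic side of the market bears the larger share of a per-unit tax.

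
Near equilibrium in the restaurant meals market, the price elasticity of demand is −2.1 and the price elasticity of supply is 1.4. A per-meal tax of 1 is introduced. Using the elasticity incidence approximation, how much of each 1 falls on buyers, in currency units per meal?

Buyers bear ≈ 0.4 per meal.

Incidence ratio: buyers' share ≈ εs / (εs + |εd|) = 1.4 / (1.4 + 2.1) = 0.4.
So buyers bear ≈ 0.4 × 1 = 0.4; sellers bear 0.6.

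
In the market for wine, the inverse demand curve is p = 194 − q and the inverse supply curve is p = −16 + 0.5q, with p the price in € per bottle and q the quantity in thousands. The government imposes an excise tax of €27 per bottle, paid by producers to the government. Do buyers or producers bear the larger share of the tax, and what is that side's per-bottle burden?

Inverting to q(p) form: qd = 194 − p; qs = 2p + 32.
Without the tax, 194 − p = 2p + 32 gives 3p = 162, so p* = €54 and q* = 140.
With the tax collected from producers, supply shifts: qs = 2(p − 27) + 32.
New equilibrium: buyers pay €72, producers receive €45, q = 122. (Wedge: pb − ps = 27.)
Per-bottle burden: buyers €18, producers €9.
Buyers take the larger share because demand is less price-elastic here (demand slope 1 vs supply slope 2).

Buyers bear the larger share: €18 per bottle.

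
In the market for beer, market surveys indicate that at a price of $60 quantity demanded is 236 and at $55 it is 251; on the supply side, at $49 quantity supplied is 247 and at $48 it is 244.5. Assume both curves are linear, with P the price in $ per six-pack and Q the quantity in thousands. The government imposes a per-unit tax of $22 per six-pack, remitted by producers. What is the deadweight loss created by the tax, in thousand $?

Deadweight loss = $330 thousand.

Demand slope: (251 − 236)/(55 − 60) = -3, so Qd = 416 − 3P.
Supply slope: (244.5 − 247)/(48 − 49) = 2.5, so Qs = 2.5P + 124.5.
Without the tax, 416 − 3P = 2.5P + 124.5 gives 5.5P = 291.5, so P* = $53 and Q* = 257.
With the tax collected from producers, supply shifts: Qs = 2.5(P − 22) + 124.5.
New equilibrium: consumers pay $63, producers receive $41, Q = 227. (Wedge: Pb − Ps = 22.)
Quantity falls by |ΔQ| = |257 − 227| = 30.
DWL = ½ · t · |ΔQ| = ½ · 22 · 30 = $330.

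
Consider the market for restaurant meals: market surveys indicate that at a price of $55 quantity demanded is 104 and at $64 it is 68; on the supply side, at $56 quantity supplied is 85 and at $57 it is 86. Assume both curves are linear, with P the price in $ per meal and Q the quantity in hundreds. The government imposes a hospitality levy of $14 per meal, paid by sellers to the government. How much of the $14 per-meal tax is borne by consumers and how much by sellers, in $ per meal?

Demand slope: (68 − 104)/(64 − 55) = -4, so Qd = 324 − 4P.
Supply slope: (86 − 85)/(57 − 56) = 1, so Qs = P + 29.
Before the tax: set 324 − 4P = P + 29 → P* = $59, Q* = 88.
With the tax collected from sellers, supply shifts: Qs = (P − 14) + 29.
Solving gives Q = 76.8 with consumers paying $61.8 and sellers receiving $47.8 (the $14 wedge).
Burden on consumers: $2.8; on sellers: $11.2. (They sum to $14.)

Consumers bear $2.8 per meal; sellers bear $11.2 per meal.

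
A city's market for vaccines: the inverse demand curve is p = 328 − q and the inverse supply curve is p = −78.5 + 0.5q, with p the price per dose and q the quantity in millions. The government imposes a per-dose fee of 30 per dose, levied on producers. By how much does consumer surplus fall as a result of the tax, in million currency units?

Consumer surplus falls by 5220 million.

Inverting to q(p) form: qd = 328 − p; qs = 2p + 157.
Before the tax: set 328 − p = 2p + 157 → p* = 57, q* = 271.
With the tax collected from producers, supply shifts: qs = 2(p − 30) + 157.
New equilibrium: consumers pay 77, producers receive 47, q = 251. (Wedge: pb − ps = 30.)
ΔCS is the trapezoid between Q = 251 and Q = 271 of height 20: ½ · (271 + 251) · 20 = 5220.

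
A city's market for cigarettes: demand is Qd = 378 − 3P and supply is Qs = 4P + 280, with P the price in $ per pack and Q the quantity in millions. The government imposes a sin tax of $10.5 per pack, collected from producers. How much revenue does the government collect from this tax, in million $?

Tax revenue = $3339 million.

Before the tax: set 378 − 3P = 4P + 280 → P* = $14, Q* = 336.
With the tax collected from producers, supply shifts: Qs = 4(P − 10.5) + 280.
New equilibrium: buyers pay $20, producers receive $9.5, Q = 318. (Wedge: Pb − Ps = 10.5.)
Revenue = t · Q = 10.5 · 318 = $3339.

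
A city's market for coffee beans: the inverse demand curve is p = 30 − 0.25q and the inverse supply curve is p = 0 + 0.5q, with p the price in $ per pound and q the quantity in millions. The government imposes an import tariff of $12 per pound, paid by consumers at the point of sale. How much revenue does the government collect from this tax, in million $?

Tax revenue = $288 million.

Inverting to q(p) form: qd = 120 − 4p; qs = 2p.
Without the tax, 120 − 4p = 2p gives 6p = 120, so p* = $20 and q* = 40.
With the tax collected from consumers, demand (in seller-price terms) shifts: qd = 120 − 4(p + 12).
Solving gives q = 24 with consumers paying $24 and sellers receiving $12 (the $12 wedge).
Revenue = t · Q = 12 · 24 = $288.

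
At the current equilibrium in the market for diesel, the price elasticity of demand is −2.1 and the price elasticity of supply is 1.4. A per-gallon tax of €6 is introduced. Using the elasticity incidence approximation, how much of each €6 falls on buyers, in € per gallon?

Incidence ratio: buyers' share ≈ εs / (εs + |εd|) = 1.4 / (1.4 + 2.1) = 0.4.
So buyers bear ≈ 0.4 × €6 = €2.4; sellers bear €3.6.

Buyers bear ≈ €2.4 per gallon.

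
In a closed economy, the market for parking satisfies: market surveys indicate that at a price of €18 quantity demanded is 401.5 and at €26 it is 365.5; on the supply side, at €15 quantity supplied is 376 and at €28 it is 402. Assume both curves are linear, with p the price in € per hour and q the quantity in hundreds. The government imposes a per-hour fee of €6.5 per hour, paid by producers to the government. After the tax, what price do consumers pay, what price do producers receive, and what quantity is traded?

Consumers pay €23; producers receive €16.5; quantity = 379.

Demand slope: (365.5 − 401.5)/(26 − 18) = -4.5, so qd = 482.5 − 4.5p.
Supply slope: (402 − 376)/(28 − 15) = 2, so qs = 2p + 346.
Before the tax: set 482.5 − 4.5p = 2p + 346 → p* = €21, q* = 388.
With the tax collected from producers, supply shifts: qs = 2(p − 6.5) + 346.
Solving gives q = 379 with consumers paying €23 and producers receiving €16.5 (the €6.5 wedge).
The less price-elastic side of the market bears the larger share of a per-unit tax.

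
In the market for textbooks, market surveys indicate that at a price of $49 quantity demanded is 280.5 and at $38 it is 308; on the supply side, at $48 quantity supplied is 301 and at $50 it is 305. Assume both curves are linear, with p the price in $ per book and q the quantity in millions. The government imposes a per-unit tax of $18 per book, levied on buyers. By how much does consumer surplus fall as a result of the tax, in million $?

Demand slope: (308 − 280.5)/(38 − 49) = -2.5, so qd = 403 − 2.5p.
Supply slope: (305 − 301)/(50 − 48) = 2, so qs = 2p + 205.
Without the tax, 403 − 2.5p = 2p + 205 gives 4.5p = 198, so p* = $44 and q* = 293.
With the tax collected from buyers, demand (in seller-price terms) shifts: qd = 403 − 2.5(p + 18).
New equilibrium: buyers pay $52, suppliers receive $34, q = 273. (Wedge: pb − ps = 18.)
ΔCS is the trapezoid between Q = 273 and Q = 293 of height $8: ½ · (293 + 273) · 8 = $2264.

Consumer surplus falls by $2264 million.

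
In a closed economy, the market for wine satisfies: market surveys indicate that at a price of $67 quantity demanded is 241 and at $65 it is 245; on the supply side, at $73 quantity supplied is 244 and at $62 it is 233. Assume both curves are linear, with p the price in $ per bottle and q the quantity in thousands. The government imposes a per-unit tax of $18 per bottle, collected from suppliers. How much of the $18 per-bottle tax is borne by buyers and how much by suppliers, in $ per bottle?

Buyers bear $6 per bottle; suppliers bear $12 per bottle.

Demand slope: (245 − 241)/(65 − 67) = -2, so qd = 375 − 2p.
Supply slope: (233 − 244)/(62 − 73) = 1, so qs = p + 171.
Without the tax, 375 − 2p = p + 171 gives 3p = 204, so p* = $68 and q* = 239.
With the tax collected from suppliers, supply shifts: qs = (p − 18) + 171.
Solving gives q = 227 with buyers paying $74 and suppliers receiving $56 (the $18 wedge).
Burden on buyers: $6; on suppliers: $12. (They sum to $18.)
The less price-elastic side of the market bears the larger share of a per-unit tax.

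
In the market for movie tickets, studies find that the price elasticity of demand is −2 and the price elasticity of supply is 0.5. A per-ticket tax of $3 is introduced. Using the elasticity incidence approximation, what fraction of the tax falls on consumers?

Consumers' share ≈ 0.2.

Incidence ratio: consumers' share ≈ εs / (εs + |εd|) = 0.5 / (0.5 + 2) = 0.2.
Supply is the less elastic side, so consumers bear the smaller share.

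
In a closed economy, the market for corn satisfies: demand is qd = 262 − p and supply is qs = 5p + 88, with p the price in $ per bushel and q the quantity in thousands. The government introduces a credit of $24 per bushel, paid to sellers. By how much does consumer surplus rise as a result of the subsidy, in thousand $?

Without the subsidy, 262 − p = 5p + 88 gives 6p = 174, so p* = $29 and q* = 233.
With a per-unit subsidy paid to sellers, each receives p + 24 per unit sold, so supply becomes qs = 5(p + 24) + 88.
New equilibrium: buyers pay $9, sellers receive $33, q = 253. (Wedge: pb − ps = −24.)
ΔCS is the trapezoid between Q = 253 and Q = 233 of height $20: ½ · (233 + 253) · 20 = $4860.

Consumer surplus rises by $4860 thousand.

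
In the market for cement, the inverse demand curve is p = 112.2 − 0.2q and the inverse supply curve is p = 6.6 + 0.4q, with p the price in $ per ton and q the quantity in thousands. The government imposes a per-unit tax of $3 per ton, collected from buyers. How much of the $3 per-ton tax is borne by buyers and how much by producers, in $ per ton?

Buyers bear $1 per ton; producers bear $2 per ton.

Inverting to q(p) form: qd = 561 − 5p; qs = 2.5p − 16.5.
Before the tax: set 561 − 5p = 2.5p − 16.5 → p* = $77, q* = 176.
With the tax collected from buyers, demand (in seller-price terms) shifts: qd = 561 − 5(p + 3).
Solving gives q = 171 with buyers paying $78 and producers receiving $75 (the $3 wedge).
Burden on buyers: $1; on producers: $2. (They sum to $3.)
The less price-elastic side of the market bears the larger share of a per-unit tax.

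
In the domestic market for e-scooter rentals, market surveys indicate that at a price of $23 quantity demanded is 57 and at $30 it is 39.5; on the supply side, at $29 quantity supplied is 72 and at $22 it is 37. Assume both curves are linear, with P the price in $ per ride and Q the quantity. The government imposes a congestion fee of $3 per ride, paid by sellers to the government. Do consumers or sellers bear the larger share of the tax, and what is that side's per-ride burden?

Consumers bear the larger share: $2 per ride.

Demand slope: (39.5 − 57)/(30 − 23) = -2.5, so Qd = 114.5 − 2.5P.
Supply slope: (37 − 72)/(22 − 29) = 5, so Qs = 5P − 73.
Before the tax: set 114.5 − 2.5P = 5P − 73 → P* = $25, Q* = 52.
With the tax collected from sellers, supply shifts: Qs = 5(P − 3) − 73.
Solving gives Q = 47 with consumers paying $27 and sellers receiving $24 (the $3 wedge).
Per-ride burden: consumers $2, sellers $1.
Consumers take the larger share because demand is less price-elastic here (demand slope 2.5 vs supply slope 5).
The less price-elastic side of the market bears the larger share of a per-unit tax.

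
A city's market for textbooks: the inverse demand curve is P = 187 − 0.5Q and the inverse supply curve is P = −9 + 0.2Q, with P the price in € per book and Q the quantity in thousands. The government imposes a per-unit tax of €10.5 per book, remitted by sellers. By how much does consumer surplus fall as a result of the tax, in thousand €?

Rewrite in direct form: Qd = 374 − 2P and Qs = 5P + 45.
Before the tax: set 374 − 2P = 5P + 45 → P* = €47, Q* = 280.
With the tax collected from sellers, supply shifts: Qs = 5(P − 10.5) + 45.
Solving gives Q = 265 with consumers paying €54.5 and sellers receiving €44 (the €10.5 wedge).
ΔCS is the trapezoid between Q = 265 and Q = 280 of height €7.5: ½ · (280 + 265) · 7.5 = €2043.75.

Consumer surplus falls by €2043.75 thousand.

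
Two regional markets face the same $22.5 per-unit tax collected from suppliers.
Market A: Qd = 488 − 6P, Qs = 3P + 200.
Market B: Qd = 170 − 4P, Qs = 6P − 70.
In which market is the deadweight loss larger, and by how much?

Market B, by $101.25.

Market A: pre-tax P* = $32, Q* = 296; post-tax Q = 251; deadweight loss = $506.25.
Market B: pre-tax P* = $24, Q* = 74; post-tax Q = 20; deadweight loss = $607.5.
Difference: $506.25 vs $607.5 → market B is larger by $101.25.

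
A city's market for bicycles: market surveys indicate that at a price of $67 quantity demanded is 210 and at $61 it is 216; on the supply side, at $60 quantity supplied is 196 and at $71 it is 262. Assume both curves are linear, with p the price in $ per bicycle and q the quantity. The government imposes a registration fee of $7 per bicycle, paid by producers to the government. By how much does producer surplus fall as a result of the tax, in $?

Producer surplus falls by $211.

Demand slope: (216 − 210)/(61 − 67) = -1, so qd = 277 − p.
Supply slope: (262 − 196)/(71 − 60) = 6, so qs = 6p − 164.
Without the tax, 277 − p = 6p − 164 gives 7p = 441, so p* = $63 and q* = 214.
With the tax collected from producers, supply shifts: qs = 6(p − 7) − 164.
New equilibrium: buyers pay $69, producers receive $62, q = 208. (Wedge: pb − ps = 7.)
ΔPS is the trapezoid between Q = 208 and Q = 214 of height $1: ½ · (214 + 208) · 1 = $211.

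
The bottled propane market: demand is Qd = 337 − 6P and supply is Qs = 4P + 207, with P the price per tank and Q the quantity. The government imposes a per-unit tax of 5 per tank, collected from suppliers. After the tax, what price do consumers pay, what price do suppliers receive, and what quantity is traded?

Consumers pay 15; suppliers receive 10; quantity = 247.

Before the tax: set 337 − 6P = 4P + 207 → P* = 13, Q* = 259.
With the tax collected from suppliers, supply shifts: Qs = 4(P − 5) + 207.
Solving gives Q = 247 with consumers paying 15 and suppliers receiving 10 (the 5 wedge).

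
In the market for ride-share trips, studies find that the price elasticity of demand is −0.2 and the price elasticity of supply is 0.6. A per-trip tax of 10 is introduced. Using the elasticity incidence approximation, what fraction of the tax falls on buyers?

Buyers' share ≈ 0.75.

Incidence ratio: buyers' share ≈ εs / (εs + |εd|) = 0.6 / (0.6 + 0.2) = 0.75.
Supply is the more elastic side, so buyers bear the larger share.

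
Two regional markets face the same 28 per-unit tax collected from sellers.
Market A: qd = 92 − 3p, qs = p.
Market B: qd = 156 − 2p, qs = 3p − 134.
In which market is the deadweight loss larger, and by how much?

Market B, by 176.4.

Market A: pre-tax p* = 23, q* = 23; post-tax q = 2; deadweight loss = 294.
Market B: pre-tax p* = 58, q* = 40; post-tax q = 6.4; deadweight loss = 470.4.
Difference: 294 vs 470.4 → market B is larger by 176.4.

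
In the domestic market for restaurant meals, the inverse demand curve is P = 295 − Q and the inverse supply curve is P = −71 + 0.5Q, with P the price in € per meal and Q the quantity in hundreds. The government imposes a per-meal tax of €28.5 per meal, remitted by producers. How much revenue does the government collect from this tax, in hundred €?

Rewrite in direct form: Qd = 295 − P and Qs = 2P + 142.
Before the tax: set 295 − P = 2P + 142 → P* = €51, Q* = 244.
With the tax collected from producers, supply shifts: Qs = 2(P − 28.5) + 142.
Solving gives Q = 225 with consumers paying €70 and producers receiving €41.5 (the €28.5 wedge).
Revenue = t · Q = 28.5 · 225 = €6412.5.

Tax revenue = €6412.5 hundred.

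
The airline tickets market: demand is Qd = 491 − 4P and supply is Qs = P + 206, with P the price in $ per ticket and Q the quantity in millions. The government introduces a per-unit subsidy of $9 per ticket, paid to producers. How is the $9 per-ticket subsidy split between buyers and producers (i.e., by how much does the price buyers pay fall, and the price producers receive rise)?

Before the subsidy: set 491 − 4P = P + 206 → P* = $57, Q* = 263.
With a per-unit subsidy paid to producers, each receives P + 9 per unit sold, so supply becomes Qs = (P + 9) + 206.
Solving gives Q = 270.2 with buyers paying $55.2 and producers receiving $64.2 (the $9 wedge).
Gain to buyers: $1.8; to producers: $7.2. (They sum to $9.)

Buyers gain $1.8 per ticket; producers gain $7.2 per ticket.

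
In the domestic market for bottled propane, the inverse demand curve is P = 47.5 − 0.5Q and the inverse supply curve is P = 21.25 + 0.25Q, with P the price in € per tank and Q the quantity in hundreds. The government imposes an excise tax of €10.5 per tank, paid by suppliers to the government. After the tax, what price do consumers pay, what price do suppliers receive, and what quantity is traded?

Consumers pay €37; suppliers receive €26.5; quantity = 21.

Inverting to Q(P) form: Qd = 95 − 2P; Qs = 4P − 85.
Without the tax, 95 − 2P = 4P − 85 gives 6P = 180, so P* = €30 and Q* = 35.
With the tax collected from suppliers, supply shifts: Qs = 4(P − 10.5) − 85.
New equilibrium: consumers pay €37, suppliers receive €26.5, Q = 21. (Wedge: Pb − Ps = 10.5.)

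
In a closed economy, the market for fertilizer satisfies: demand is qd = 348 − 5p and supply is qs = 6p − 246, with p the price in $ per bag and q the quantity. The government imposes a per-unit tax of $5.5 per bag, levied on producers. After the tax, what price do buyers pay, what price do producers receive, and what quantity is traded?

Before the tax: set 348 − 5p = 6p − 246 → p* = $54, q* = 78.
With the tax collected from producers, supply shifts: qs = 6(p − 5.5) − 246.
New equilibrium: buyers pay $57, producers receive $51.5, q = 63. (Wedge: pb − ps = 5.5.)
The less price-elastic side of the market bears the larger share of a per-unit tax.

Buyers pay $57; producers receive $51.5; quantity = 63.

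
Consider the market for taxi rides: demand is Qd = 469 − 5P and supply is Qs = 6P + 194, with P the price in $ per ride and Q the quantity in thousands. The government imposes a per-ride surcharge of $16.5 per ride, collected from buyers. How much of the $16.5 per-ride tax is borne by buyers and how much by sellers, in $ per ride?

Before the tax: set 469 − 5P = 6P + 194 → P* = $25, Q* = 344.
With the tax collected from buyers, demand (in seller-price terms) shifts: Qd = 469 − 5(P + 16.5).
New equilibrium: buyers pay $34, sellers receive $17.5, Q = 299. (Wedge: Pb − Ps = 16.5.)
Burden on buyers: $9; on sellers: $7.5. (They sum to $16.5.)

Buyers bear $9 per ride; sellers bear $7.5 per ride.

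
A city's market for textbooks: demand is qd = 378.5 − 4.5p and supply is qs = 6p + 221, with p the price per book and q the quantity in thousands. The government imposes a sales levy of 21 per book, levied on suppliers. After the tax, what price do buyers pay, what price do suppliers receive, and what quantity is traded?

Before the tax: set 378.5 − 4.5p = 6p + 221 → p* = 15, q* = 311.
With the tax collected from suppliers, supply shifts: qs = 6(p − 21) + 221.
Solving gives q = 257 with buyers paying 27 and suppliers receiving 6 (the 21 wedge).
The less price-elastic side of the market bears the larger share of a per-unit tax.

Buyers pay 27; suppliers receive 6; quantity = 257.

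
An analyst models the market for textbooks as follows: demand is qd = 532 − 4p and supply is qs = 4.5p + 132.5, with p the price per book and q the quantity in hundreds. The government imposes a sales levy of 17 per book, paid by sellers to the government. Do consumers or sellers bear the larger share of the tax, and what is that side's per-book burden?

Consumers bear the larger share: 9 per book.

Before the tax: set 532 − 4p = 4.5p + 132.5 → p* = 47, q* = 344.
With the tax collected from sellers, supply shifts: qs = 4.5(p − 17) + 132.5.
Solving gives q = 308 with consumers paying 56 and sellers receiving 39 (the 17 wedge).
Per-book burden: consumers 9, sellers 8.
Consumers take the larger share because demand is less price-elastic here (demand slope 4 vs supply slope 4.5).
The less price-elastic side of the market bears the larger share of a per-unit tax.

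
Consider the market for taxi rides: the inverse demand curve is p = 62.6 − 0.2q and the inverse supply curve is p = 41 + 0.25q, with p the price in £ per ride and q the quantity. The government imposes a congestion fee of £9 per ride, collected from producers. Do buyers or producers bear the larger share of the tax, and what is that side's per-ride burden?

Rewrite in direct form: qd = 313 − 5p and qs = 4p − 164.
Before the tax: set 313 − 5p = 4p − 164 → p* = £53, q* = 48.
With the tax collected from producers, supply shifts: qs = 4(p − 9) − 164.
New equilibrium: buyers pay £57, producers receive £48, q = 28. (Wedge: pb − ps = 9.)
Per-ride burden: buyers £4, producers £5.
Producers take the larger share because supply is less price-elastic here (demand slope 5 vs supply slope 4).

Producers bear the larger share: £5 per ride.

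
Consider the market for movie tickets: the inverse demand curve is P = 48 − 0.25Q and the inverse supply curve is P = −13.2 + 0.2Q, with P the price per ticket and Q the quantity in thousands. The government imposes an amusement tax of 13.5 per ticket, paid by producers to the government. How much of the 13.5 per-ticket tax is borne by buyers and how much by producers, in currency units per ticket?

Buyers bear 7.5 per ticket; producers bear 6 per ticket.

Inverting to Q(P) form: Qd = 192 − 4P; Qs = 5P + 66.
Before the tax: set 192 − 4P = 5P + 66 → P* = 14, Q* = 136.
With the tax collected from producers, supply shifts: Qs = 5(P − 13.5) + 66.
New equilibrium: buyers pay 21.5, producers receive 8, Q = 106. (Wedge: Pb − Ps = 13.5.)
Burden on buyers: 7.5; on producers: 6. (They sum to 13.5.)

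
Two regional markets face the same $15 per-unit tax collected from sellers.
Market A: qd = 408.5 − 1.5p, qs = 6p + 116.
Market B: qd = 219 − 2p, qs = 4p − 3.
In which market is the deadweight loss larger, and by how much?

Market A: pre-tax p* = $39, q* = 350; post-tax q = 332; deadweight loss = $135.
Market B: pre-tax p* = $37, q* = 145; post-tax q = 125; deadweight loss = $150.
Difference: $135 vs $150 → market B is larger by $15.

Market B, by $15.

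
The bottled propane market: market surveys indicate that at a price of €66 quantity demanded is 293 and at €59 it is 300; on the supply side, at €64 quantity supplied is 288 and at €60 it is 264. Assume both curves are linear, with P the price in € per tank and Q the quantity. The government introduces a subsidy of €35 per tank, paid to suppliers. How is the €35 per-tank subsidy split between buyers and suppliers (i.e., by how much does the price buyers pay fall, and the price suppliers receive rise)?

Demand slope: (300 − 293)/(59 − 66) = -1, so Qd = 359 − P.
Supply slope: (264 − 288)/(60 − 64) = 6, so Qs = 6P − 96.
Without the subsidy, 359 − P = 6P − 96 gives 7P = 455, so P* = €65 and Q* = 294.
With a per-unit subsidy paid to suppliers, each receives P + 35 per unit sold, so supply becomes Qs = 6(P + 35) − 96.
Solving gives Q = 324 with buyers paying €35 and suppliers receiving €70 (the €35 wedge).
Gain to buyers: €30; to suppliers: €5. (They sum to €35.)

Buyers gain €30 per tank; suppliers gain €5 per tank.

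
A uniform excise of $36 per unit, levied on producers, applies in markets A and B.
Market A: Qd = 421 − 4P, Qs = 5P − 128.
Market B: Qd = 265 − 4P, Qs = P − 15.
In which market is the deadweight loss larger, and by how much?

Market A: pre-tax P* = $61, Q* = 177; post-tax Q = 97; deadweight loss = $1440.
Market B: pre-tax P* = $56, Q* = 41; post-tax Q = 12.2; deadweight loss = $518.4.
Difference: $1440 vs $518.4 → market A is larger by $921.6.

Market A, by $921.6.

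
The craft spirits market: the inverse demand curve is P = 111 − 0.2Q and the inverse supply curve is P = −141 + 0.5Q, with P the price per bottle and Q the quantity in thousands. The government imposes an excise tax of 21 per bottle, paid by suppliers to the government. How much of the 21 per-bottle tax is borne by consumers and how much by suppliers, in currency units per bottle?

Rewrite in direct form: Qd = 555 − 5P and Qs = 2P + 282.
Before the tax: set 555 − 5P = 2P + 282 → P* = 39, Q* = 360.
With the tax collected from suppliers, supply shifts: Qs = 2(P − 21) + 282.
Solving gives Q = 330 with consumers paying 45 and suppliers receiving 24 (the 21 wedge).
Burden on consumers: 6; on suppliers: 15. (They sum to 21.)

Consumers bear 6 per bottle; suppliers bear 15 per bottle.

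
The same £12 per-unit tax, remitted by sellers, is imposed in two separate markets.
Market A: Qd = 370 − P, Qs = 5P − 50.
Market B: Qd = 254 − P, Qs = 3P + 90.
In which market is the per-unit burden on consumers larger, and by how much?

Market A, by £1.

Market A: pre-tax P* = £70, Q* = 300; post-tax Q = 290; per-unit burden on consumers = £10.
Market B: pre-tax P* = £41, Q* = 213; post-tax Q = 204; per-unit burden on consumers = £9.
Difference: £10 vs £9 → market A is larger by £1.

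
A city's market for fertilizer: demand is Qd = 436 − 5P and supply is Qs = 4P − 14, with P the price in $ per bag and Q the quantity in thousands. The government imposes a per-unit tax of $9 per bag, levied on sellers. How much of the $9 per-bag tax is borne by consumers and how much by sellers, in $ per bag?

Before the tax: set 436 − 5P = 4P − 14 → P* = $50, Q* = 186.
With the tax collected from sellers, supply shifts: Qs = 4(P − 9) − 14.
Solving gives Q = 166 with consumers paying $54 and sellers receiving $45 (the $9 wedge).
Burden on consumers: $4; on sellers: $5. (They sum to $9.)
The less price-elastic side of the market bears the larger share of a per-unit tax.

Consumers bear $4 per bag; sellers bear $5 per bag.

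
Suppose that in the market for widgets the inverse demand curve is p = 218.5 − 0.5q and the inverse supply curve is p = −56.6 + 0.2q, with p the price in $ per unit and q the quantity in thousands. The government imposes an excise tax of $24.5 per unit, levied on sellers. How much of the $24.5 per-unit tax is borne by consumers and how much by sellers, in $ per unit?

Consumers bear $17.5 per unit; sellers bear $7 per unit.

Rewrite in direct form: qd = 437 − 2p and qs = 5p + 283.
Without the tax, 437 − 2p = 5p + 283 gives 7p = 154, so p* = $22 and q* = 393.
With the tax collected from sellers, supply shifts: qs = 5(p − 24.5) + 283.
New equilibrium: consumers pay $39.5, sellers receive $15, q = 358. (Wedge: pb − ps = 24.5.)
Burden on consumers: $17.5; on sellers: $7. (They sum to $24.5.)
The less price-elastic side of the market bears the larger share of a per-unit tax.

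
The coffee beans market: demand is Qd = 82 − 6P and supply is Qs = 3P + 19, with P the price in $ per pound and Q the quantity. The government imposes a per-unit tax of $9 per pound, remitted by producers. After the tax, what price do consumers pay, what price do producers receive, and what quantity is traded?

Without the tax, 82 − 6P = 3P + 19 gives 9P = 63, so P* = $7 and Q* = 40.
With the tax collected from producers, supply shifts: Qs = 3(P − 9) + 19.
Solving gives Q = 22 with consumers paying $10 and producers receiving $1 (the $9 wedge).
The less price-elastic side of the market bears the larger share of a per-unit tax.

Consumers pay $10; producers receive $1; quantity = 22.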